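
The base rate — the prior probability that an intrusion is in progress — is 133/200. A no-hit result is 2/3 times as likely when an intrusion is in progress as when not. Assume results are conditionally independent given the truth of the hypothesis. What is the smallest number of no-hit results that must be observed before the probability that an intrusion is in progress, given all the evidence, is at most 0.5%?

15

Prior odds: 0.665 ÷ 0.335 = 133/67.
Likelihood ratio per no-hit result = 2/3.
Target posterior odds = 0.005/0.995 = 1/199.
Require (2/3)ⁿ ≤ 1/199 ÷ (133/67) = 67/26467.
(2/3)¹⁴ = 16384/4782969 is still above 67/26467 but (2/3)¹⁵ = 32768/14348907 is at or below it, so n = 15.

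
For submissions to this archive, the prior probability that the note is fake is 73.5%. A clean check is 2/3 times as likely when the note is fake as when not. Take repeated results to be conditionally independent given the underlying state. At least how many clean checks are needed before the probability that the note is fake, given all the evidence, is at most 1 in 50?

13

Prior odds: 0.735 ÷ 0.265 = 147/53.
Likelihood ratio per clean check = 2/3.
Target posterior odds = 0.02/0.98 = 1/49.
Require (2/3)ⁿ ≤ 1/49 ÷ (147/53) = 53/7203.
(2/3)¹² = 4096/531441 is still above 53/7203 but (2/3)¹³ = 8192/1594323 is at or below it, so n = 13.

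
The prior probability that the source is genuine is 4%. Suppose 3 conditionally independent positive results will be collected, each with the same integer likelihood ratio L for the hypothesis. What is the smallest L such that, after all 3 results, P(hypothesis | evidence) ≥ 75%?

Prior odds = 0.04/0.96 = 1/24.
Target odds = 0.75/0.25 = 3.
Need L³ ≥ 3 ÷ (1/24) = 72.
4³ = 64 < 72 ≤ 125 = 5³, so L = 5.

5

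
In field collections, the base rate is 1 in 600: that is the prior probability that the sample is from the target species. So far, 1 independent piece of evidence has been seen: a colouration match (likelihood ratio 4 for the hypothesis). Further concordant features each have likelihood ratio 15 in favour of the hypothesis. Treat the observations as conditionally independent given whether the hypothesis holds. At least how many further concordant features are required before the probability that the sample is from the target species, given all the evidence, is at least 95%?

3

Prior odds = (1/600)/(599/600) = 1/599.
Bayes factor of the evidence already in hand = 4.
Odds after that evidence = (1/599) × 4 = 4/599.
Target odds = 0.95/0.05 = 19.
Need 15ⁿ ≥ 19 ÷ (4/599) = 2845.25.
15² = 225 falls short of 2845.25 but 15³ = 3375 reaches it, so n = 3.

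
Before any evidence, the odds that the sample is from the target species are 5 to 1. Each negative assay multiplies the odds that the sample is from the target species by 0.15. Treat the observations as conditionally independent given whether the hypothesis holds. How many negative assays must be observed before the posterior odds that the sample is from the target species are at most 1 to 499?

5

Prior odds = 5.
Likelihood ratio per negative assay = 0.15.
Target odds = 1/499.
Need 5 × 0.15ⁿ ≤ 1/499, i.e. 0.15ⁿ ≤ 1/2495.
0.15⁴ = 81/160000 is still above 1/2495 but 0.15⁵ = 243/3200000 is at or below it, so n = 5.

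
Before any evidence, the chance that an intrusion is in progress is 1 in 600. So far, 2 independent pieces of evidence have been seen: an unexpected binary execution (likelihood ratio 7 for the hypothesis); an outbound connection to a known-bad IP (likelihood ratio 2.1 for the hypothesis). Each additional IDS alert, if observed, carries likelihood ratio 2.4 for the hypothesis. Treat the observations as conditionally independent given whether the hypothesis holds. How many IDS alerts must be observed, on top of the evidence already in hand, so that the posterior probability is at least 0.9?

7

Prior odds = (1/600)/(599/600) = 1/599.
Combined Bayes factor of the evidence already in hand = 7 × 2.1 = 14.7.
Odds after that evidence = (1/599) × 14.7 = 147/5990.
Target odds = 0.9/0.1 = 9.
Need 2.4ⁿ ≥ 9 ÷ (147/5990) = 17970/49.
2.4⁶ = 2985984/15625 falls short of 17970/49 but 2.4⁷ = 35831808/78125 reaches it, so n = 7.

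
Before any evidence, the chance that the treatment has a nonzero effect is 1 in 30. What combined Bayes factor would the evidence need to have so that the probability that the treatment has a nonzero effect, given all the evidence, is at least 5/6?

145

Prior odds = (1/30)/(29/30) = 1/29.
Target odds = (5/6)/(1/6) = 5.
Required Bayes factor = 5 ÷ (1/29) = 145.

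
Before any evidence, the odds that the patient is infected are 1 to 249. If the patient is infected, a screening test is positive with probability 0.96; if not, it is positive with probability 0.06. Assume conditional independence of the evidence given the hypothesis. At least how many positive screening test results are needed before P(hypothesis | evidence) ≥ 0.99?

4

Prior odds = 1/249.
Likelihood ratio of a positive = 0.96/0.06 = 16.
Target posterior odds = 0.99/0.01 = 99.
Require 16ⁿ ≥ 99 ÷ (1/249) = 24651.
16³ = 4096 falls short of 24651 but 16⁴ = 65536 reaches it, so n = 4.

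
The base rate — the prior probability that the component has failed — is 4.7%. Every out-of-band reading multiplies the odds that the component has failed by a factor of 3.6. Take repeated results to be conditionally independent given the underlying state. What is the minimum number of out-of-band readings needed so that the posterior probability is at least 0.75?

4

Prior odds: 0.047 ÷ 0.953 = 47/953.
Likelihood ratio per out-of-band reading = 3.6.
Target posterior odds = 0.75/0.25 = 3.
Require 3.6ⁿ ≥ 3 ÷ (47/953) = 2859/47.
3.6³ = 46.656 falls short of 2859/47 but 3.6⁴ = 167.9616 reaches it, so n = 4.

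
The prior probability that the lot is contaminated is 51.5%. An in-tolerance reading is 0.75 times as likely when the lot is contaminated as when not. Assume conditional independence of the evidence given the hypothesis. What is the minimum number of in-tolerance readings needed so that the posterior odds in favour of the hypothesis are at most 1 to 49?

Prior odds = 0.515/0.485 = 103/97.
Likelihood ratio per in-tolerance reading = 0.75.
Target odds = 1/49.
Require 0.75ⁿ ≤ 1/49 ÷ (103/97) = 97/5047.
0.75¹³ = 1594323/67108864 is still above 97/5047 but 0.75¹⁴ = 4782969/268435456 is at or below it, so n = 14.

14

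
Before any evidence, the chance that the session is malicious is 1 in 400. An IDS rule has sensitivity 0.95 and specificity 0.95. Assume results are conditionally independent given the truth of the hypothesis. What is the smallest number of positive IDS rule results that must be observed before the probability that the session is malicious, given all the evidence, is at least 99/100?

4

Prior odds: 0.0025 ÷ 0.9975 = 1/399.
False-positive rate = 1 − 0.95 = 0.05; likelihood ratio of a positive = 0.95/0.05 = 19.
Target odds: 0.99 ÷ 0.01 = 99.
Need (1/399) × 19ⁿ ≥ 99, i.e. 19ⁿ ≥ 39501.
19³ = 6859 falls short of 39501 but 19⁴ = 130321 reaches it, so n = 4.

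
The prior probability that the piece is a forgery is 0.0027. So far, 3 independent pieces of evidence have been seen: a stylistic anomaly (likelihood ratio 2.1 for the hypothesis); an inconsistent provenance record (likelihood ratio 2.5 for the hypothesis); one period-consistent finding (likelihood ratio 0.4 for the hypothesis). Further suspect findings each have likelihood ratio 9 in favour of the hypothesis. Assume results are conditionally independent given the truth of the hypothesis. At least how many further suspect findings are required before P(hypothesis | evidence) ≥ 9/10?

Prior odds = 0.0027/0.9973 = 27/9973.
Combined Bayes factor of the evidence already in hand = 2.1 × 2.5 × 0.4 = 2.1.
Odds after that evidence = (27/9973) × 2.1 = 567/99730.
Target odds = 0.9/0.1 = 9.
Need 9ⁿ ≥ 9 ÷ (567/99730) = 99730/63.
9³ = 729 falls short of 99730/63 but 9⁴ = 6561 reaches it, so n = 4.

4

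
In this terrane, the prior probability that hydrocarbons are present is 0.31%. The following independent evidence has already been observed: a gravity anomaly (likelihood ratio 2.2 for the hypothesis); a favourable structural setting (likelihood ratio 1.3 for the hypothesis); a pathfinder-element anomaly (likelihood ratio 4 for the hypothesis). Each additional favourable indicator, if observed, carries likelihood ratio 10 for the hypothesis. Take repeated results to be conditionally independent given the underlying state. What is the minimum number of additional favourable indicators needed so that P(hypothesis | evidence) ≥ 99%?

4

Prior odds = 0.0031/0.9969 = 31/9969.
Combined Bayes factor of the evidence already in hand = 2.2 × 1.3 × 4 = 11.44.
Odds after that evidence = (31/9969) × 11.44 = 8866/249225.
Target odds = 0.99/0.01 = 99.
Need 10ⁿ ≥ 99 ÷ (8866/249225) = 2243025/806.
10³ = 1000 falls short of 2243025/806 but 10⁴ = 10000 reaches it, so n = 4.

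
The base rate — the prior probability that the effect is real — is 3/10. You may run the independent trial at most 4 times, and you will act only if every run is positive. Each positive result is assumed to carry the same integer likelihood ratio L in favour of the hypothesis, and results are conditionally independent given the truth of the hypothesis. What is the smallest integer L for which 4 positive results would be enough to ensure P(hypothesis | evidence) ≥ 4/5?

2

Prior odds = 0.3/0.7 = 3/7.
Target odds = 0.8/0.2 = 4.
Need L⁴ ≥ 4 ÷ (3/7) = 28/3.
1⁴ = 1 < 28/3 ≤ 16 = 2⁴, so L = 2.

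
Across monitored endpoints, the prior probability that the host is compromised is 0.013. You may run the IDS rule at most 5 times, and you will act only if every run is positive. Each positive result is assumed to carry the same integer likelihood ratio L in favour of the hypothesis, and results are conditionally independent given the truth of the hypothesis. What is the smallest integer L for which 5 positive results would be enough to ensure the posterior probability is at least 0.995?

Prior odds = 0.013/0.987 = 13/987.
Target odds = 0.995/0.005 = 199.
Need L⁵ ≥ 199 ÷ (13/987) = 196413/13.
6⁵ = 7776 < 196413/13 ≤ 16807 = 7⁵, so L = 7.

7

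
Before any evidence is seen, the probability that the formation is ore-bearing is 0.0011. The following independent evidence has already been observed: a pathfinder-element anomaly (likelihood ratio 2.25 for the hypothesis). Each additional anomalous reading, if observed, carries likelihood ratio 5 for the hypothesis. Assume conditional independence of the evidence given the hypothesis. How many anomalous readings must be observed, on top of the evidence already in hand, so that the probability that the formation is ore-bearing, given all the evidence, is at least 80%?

5

Prior odds = 0.0011/0.9989 = 11/9989.
Bayes factor of the evidence already in hand = 2.25.
Odds after that evidence = (11/9989) × 2.25 = 99/39956.
Target odds = 0.8/0.2 = 4.
Need 5ⁿ ≥ 4 ÷ (99/39956) = 159824/99.
5⁴ = 625 falls short of 159824/99 but 5⁵ = 3125 reaches it, so n = 5.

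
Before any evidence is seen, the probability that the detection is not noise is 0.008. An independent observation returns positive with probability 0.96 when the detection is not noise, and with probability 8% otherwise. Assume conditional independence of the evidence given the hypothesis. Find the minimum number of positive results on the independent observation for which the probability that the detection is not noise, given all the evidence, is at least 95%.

Prior odds = 0.008/0.992 = 1/124.
Likelihood ratio of a positive result = 0.96/0.08 = 12.
Target odds: 0.95 ÷ 0.05 = 19.
Require 12ⁿ ≥ 19 ÷ (1/124) = 2356.
12³ = 1728 falls short of 2356 but 12⁴ = 20736 reaches it, so n = 4.

4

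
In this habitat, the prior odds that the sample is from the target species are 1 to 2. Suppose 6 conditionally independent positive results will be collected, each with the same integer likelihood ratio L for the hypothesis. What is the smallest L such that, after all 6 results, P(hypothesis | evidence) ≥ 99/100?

3

Prior odds = 0.5.
Target odds = 0.99/0.01 = 99.
Need L⁶ ≥ 99 ÷ 0.5 = 198.
2⁶ = 64 < 198 ≤ 729 = 3⁶, so L = 3.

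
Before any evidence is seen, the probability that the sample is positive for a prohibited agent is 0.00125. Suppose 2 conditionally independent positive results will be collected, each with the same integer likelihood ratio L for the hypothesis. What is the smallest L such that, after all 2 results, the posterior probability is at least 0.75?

Prior odds = 0.00125/0.99875 = 1/799.
Target odds = 0.75/0.25 = 3.
Need L² ≥ 3 ÷ (1/799) = 2397.
48² = 2304 < 2397 ≤ 2401 = 49², so L = 49.

49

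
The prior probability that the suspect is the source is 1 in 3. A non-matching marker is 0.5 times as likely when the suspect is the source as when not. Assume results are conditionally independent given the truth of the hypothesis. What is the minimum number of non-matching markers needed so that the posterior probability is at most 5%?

4

Prior odds = (1/3)/(2/3) = 0.5.
Likelihood ratio per non-matching marker = 0.5.
Target posterior odds = 0.05/0.95 = 1/19.
Need 0.5 × 0.5ⁿ ≤ 1/19, i.e. 0.5ⁿ ≤ 2/19.
0.5³ = 0.125 is still above 2/19 but 0.5⁴ = 0.0625 is at or below it, so n = 4.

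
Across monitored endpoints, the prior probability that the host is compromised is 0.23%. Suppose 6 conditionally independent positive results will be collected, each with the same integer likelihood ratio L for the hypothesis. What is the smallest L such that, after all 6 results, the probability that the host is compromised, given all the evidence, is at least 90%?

Prior odds = 0.0023/0.9977 = 23/9977.
Target odds = 0.9/0.1 = 9.
Need L⁶ ≥ 9 ÷ (23/9977) = 89793/23.
3⁶ = 729 < 89793/23 ≤ 4096 = 4⁶, so L = 4.

4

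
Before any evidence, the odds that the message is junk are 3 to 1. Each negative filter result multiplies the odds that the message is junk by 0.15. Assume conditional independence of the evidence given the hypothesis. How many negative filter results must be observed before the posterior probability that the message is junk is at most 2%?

Prior odds = 3.
Likelihood ratio per negative filter result = 0.15.
Target posterior odds = 0.02/0.98 = 1/49.
Need 3 × 0.15ⁿ ≤ 1/49, i.e. 0.15ⁿ ≤ 1/147.
0.15² = 0.0225 is still above 1/147 but 0.15³ = 0.003375 is at or below it, so n = 3.

3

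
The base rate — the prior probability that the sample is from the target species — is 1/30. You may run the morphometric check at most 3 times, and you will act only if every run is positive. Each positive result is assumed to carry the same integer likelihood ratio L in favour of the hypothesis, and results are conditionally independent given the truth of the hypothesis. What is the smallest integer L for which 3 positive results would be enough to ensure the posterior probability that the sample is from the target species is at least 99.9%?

Prior odds = (1/30)/(29/30) = 1/29.
Target odds = 0.999/0.001 = 999.
Need L³ ≥ 999 ÷ (1/29) = 28971.
30³ = 27000 < 28971 ≤ 29791 = 31³, so L = 31.

31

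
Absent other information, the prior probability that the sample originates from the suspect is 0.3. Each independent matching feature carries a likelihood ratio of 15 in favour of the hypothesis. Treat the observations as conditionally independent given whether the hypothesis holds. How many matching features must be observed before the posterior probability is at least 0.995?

3

Prior odds: 0.3 ÷ 0.7 = 3/7.
Likelihood ratio per matching feature = 15.
Target odds: 0.995 ÷ 0.005 = 199.
Need (3/7) × 15ⁿ ≥ 199, i.e. 15ⁿ ≥ 1393/3.
15² = 225 falls short of 1393/3 but 15³ = 3375 reaches it, so n = 3.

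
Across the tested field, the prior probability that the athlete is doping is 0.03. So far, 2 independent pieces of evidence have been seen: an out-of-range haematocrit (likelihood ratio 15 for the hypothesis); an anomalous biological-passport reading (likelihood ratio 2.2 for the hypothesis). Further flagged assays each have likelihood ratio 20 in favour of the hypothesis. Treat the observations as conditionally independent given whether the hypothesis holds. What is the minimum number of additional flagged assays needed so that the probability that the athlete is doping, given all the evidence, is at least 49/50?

Prior odds = 0.03/0.97 = 3/97.
Combined Bayes factor of the evidence already in hand = 15 × 2.2 = 33.
Odds after that evidence = (3/97) × 33 = 99/97.
Target odds = 0.98/0.02 = 49.
Need 20ⁿ ≥ 49 ÷ (99/97) = 4753/99.
20¹ = 20 falls short of 4753/99 but 20² = 400 reaches it, so n = 2.

2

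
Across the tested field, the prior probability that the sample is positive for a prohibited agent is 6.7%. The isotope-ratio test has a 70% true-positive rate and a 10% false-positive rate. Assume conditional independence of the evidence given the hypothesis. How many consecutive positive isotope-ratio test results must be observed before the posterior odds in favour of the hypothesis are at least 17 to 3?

3

Prior odds = 0.067/0.933 = 67/933.
Likelihood ratio of a positive result = 0.7/0.1 = 7.
Target odds = 17/3.
Need (67/933) × 7ⁿ ≥ 17/3, i.e. 7ⁿ ≥ 5287/67.
7² = 49 falls short of 5287/67 but 7³ = 343 reaches it, so n = 3.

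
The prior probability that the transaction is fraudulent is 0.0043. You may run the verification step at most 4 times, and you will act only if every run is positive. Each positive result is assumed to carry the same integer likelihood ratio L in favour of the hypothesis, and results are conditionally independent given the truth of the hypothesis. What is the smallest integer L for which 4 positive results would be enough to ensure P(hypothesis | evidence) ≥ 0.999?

Prior odds = 0.0043/0.9957 = 43/9957.
Target odds = 0.999/0.001 = 999.
Need L⁴ ≥ 999 ÷ (43/9957) = 9947043/43.
21⁴ = 194481 < 9947043/43 ≤ 234256 = 22⁴, so L = 22.

22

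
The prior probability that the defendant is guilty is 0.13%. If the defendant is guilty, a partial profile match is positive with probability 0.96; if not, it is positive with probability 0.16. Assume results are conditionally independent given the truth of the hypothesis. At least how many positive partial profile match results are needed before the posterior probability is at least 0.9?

Prior odds = 0.0013/0.9987 = 13/9987.
Likelihood ratio of a positive = 0.96/0.16 = 6.
Target posterior odds = 0.9/0.1 = 9.
Need (13/9987) × 6ⁿ ≥ 9, i.e. 6ⁿ ≥ 89883/13.
6⁴ = 1296 falls short of 89883/13 but 6⁵ = 7776 reaches it, so n = 5.

5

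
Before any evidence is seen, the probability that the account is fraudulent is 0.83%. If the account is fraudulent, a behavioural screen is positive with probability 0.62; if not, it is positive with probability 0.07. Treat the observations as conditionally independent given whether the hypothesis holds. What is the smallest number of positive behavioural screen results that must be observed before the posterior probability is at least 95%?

4

Prior odds = 0.0083/0.9917 = 83/9917.
Likelihood ratio of a positive = 0.62/0.07 = 62/7.
Target odds: 0.95 ÷ 0.05 = 19.
Need (83/9917) × (62/7)ⁿ ≥ 19, i.e. (62/7)ⁿ ≥ 188423/83.
(62/7)³ = 238328/343 falls short of 188423/83 but (62/7)⁴ = 14776336/2401 reaches it, so n = 4.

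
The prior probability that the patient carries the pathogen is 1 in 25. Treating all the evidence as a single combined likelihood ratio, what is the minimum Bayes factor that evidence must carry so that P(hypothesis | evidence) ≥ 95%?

456

Prior odds = 0.04/0.96 = 1/24.
Target odds = 0.95/0.05 = 19.
Required Bayes factor = 19 ÷ (1/24) = 456.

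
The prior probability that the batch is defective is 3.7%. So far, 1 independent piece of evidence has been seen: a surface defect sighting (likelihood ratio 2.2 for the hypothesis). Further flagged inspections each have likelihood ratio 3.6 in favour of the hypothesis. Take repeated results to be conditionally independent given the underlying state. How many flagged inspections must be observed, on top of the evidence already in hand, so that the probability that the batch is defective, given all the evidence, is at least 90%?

Prior odds = 0.037/0.963 = 37/963.
Bayes factor of the evidence already in hand = 2.2.
Odds after that evidence = (37/963) × 2.2 = 407/4815.
Target odds = 0.9/0.1 = 9.
Need 3.6ⁿ ≥ 9 ÷ (407/4815) = 43335/407.
3.6³ = 46.656 falls short of 43335/407 but 3.6⁴ = 167.9616 reaches it, so n = 4.

4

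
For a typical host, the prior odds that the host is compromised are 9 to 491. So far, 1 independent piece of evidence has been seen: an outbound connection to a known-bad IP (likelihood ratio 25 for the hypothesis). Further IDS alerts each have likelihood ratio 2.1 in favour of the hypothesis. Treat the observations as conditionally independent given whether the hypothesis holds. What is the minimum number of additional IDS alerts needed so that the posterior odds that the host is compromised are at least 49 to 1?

Prior odds = 9/491.
Bayes factor of the evidence already in hand = 25.
Odds after that evidence = (9/491) × 25 = 225/491.
Target odds = 49.
Need 2.1ⁿ ≥ 49 ÷ (225/491) = 24059/225.
2.1⁶ = 85766121/1000000 falls short of 24059/225 but 2.1⁷ ≈180.109 reaches it, so n = 7.

7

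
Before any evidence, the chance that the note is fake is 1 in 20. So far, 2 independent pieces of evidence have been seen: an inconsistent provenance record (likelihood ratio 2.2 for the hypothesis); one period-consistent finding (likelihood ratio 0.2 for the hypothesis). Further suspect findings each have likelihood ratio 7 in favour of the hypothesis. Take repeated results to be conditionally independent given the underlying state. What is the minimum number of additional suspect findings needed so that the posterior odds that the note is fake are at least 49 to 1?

Prior odds = 0.05/0.95 = 1/19.
Combined Bayes factor of the evidence already in hand = 2.2 × 0.2 = 0.44.
Odds after that evidence = (1/19) × 0.44 = 11/475.
Target odds = 49.
Need 7ⁿ ≥ 49 ÷ (11/475) = 23275/11.
7³ = 343 falls short of 23275/11 but 7⁴ = 2401 reaches it, so n = 4.

4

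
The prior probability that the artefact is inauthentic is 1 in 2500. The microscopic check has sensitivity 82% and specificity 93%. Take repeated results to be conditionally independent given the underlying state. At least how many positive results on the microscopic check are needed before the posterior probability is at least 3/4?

4

Prior odds = 0.0004/0.9996 = 1/2499.
False-positive rate = 1 − 0.93 = 0.07; likelihood ratio of a positive = 0.82/0.07 = 82/7.
Target posterior odds = 0.75/0.25 = 3.
Require (82/7)ⁿ ≥ 3 ÷ (1/2499) = 7497.
(82/7)³ = 551368/343 falls short of 7497 but (82/7)⁴ = 45212176/2401 reaches it, so n = 4.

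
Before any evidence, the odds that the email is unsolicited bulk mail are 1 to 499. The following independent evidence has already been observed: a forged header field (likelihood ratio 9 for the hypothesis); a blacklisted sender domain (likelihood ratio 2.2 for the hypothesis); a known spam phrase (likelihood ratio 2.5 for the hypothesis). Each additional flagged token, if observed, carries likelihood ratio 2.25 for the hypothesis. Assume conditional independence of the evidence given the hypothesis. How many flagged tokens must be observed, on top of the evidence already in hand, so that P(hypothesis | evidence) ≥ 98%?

Prior odds = 1/499.
Combined Bayes factor of the evidence already in hand = 9 × 2.2 × 2.5 = 49.5.
Odds after that evidence = (1/499) × 49.5 = 99/998.
Target odds = 0.98/0.02 = 49.
Need 2.25ⁿ ≥ 49 ÷ (99/998) = 48902/99.
2.25⁷ = 4782969/16384 falls short of 48902/99 but 2.25⁸ = 43046721/65536 reaches it, so n = 8.

8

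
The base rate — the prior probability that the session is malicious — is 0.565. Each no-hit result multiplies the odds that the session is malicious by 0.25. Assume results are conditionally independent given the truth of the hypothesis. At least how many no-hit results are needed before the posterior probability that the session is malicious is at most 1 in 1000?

6

Prior odds = 0.565/0.435 = 113/87.
Likelihood ratio per no-hit result = 0.25.
Target odds: 0.001 ÷ 0.999 = 1/999.
Require 0.25ⁿ ≤ 1/999 ÷ (113/87) = 29/37629.
0.25⁵ = 1/1024 is still above 29/37629 but 0.25⁶ = 1/4096 is at or below it, so n = 6.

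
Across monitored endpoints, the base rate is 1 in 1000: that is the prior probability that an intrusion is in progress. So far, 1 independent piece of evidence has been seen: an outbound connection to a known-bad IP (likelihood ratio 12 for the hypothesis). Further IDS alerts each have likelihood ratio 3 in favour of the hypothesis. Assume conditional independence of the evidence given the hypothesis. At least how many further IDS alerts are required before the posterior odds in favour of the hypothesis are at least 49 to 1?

8

Prior odds = 0.001/0.999 = 1/999.
Bayes factor of the evidence already in hand = 12.
Odds after that evidence = (1/999) × 12 = 4/333.
Target odds = 49.
Need 3ⁿ ≥ 49 ÷ (4/333) = 4079.25.
3⁷ = 2187 falls short of 4079.25 but 3⁸ = 6561 reaches it, so n = 8.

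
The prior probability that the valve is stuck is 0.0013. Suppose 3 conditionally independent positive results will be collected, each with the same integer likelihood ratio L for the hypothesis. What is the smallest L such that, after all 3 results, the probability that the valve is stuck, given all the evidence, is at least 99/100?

43

Prior odds = 0.0013/0.9987 = 13/9987.
Target odds = 0.99/0.01 = 99.
Need L³ ≥ 99 ÷ (13/9987) = 988713/13.
42³ = 74088 < 988713/13 ≤ 79507 = 43³, so L = 43.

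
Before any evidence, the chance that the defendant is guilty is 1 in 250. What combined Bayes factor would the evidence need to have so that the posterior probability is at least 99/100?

24651

Prior odds = 0.004/0.996 = 1/249.
Target odds = 0.99/0.01 = 99.
Required Bayes factor = 99 ÷ (1/249) = 24651.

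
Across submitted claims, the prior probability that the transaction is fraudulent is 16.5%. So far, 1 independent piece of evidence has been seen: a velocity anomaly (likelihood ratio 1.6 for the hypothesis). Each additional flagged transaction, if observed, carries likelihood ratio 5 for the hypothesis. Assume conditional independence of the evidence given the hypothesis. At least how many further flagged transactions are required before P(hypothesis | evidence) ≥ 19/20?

3

Prior odds = 0.165/0.835 = 33/167.
Bayes factor of the evidence already in hand = 1.6.
Odds after that evidence = (33/167) × 1.6 = 264/835.
Target odds = 0.95/0.05 = 19.
Need 5ⁿ ≥ 19 ÷ (264/835) = 15865/264.
5² = 25 falls short of 15865/264 but 5³ = 125 reaches it, so n = 3.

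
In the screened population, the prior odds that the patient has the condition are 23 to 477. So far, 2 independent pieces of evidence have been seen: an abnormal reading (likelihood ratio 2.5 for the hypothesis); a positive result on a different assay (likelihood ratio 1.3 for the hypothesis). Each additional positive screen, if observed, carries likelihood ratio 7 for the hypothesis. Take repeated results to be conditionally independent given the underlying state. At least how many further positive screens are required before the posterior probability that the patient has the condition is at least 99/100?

Prior odds = 23/477.
Combined Bayes factor of the evidence already in hand = 2.5 × 1.3 = 3.25.
Odds after that evidence = (23/477) × 3.25 = 299/1908.
Target odds = 0.99/0.01 = 99.
Need 7ⁿ ≥ 99 ÷ (299/1908) = 188892/299.
7³ = 343 falls short of 188892/299 but 7⁴ = 2401 reaches it, so n = 4.

4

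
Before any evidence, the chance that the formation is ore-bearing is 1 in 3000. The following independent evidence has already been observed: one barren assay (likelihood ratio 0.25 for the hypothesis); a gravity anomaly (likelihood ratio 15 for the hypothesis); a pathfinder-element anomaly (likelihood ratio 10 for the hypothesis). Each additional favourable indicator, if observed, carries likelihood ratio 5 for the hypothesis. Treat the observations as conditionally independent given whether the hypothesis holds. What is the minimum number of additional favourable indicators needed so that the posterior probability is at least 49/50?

6

Prior odds = (1/3000)/(2999/3000) = 1/2999.
Combined Bayes factor of the evidence already in hand = 0.25 × 15 × 10 = 37.5.
Odds after that evidence = (1/2999) × 37.5 = 75/5998.
Target odds = 0.98/0.02 = 49.
Need 5ⁿ ≥ 49 ÷ (75/5998) = 293902/75.
5⁵ = 3125 falls short of 293902/75 but 5⁶ = 15625 reaches it, so n = 6.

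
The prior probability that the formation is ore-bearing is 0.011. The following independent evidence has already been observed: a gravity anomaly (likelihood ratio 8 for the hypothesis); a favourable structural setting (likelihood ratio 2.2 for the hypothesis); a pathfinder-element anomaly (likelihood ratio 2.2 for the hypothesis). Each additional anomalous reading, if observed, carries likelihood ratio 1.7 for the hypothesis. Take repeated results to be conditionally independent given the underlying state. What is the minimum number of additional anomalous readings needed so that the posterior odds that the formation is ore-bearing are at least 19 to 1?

Prior odds = 0.011/0.989 = 11/989.
Combined Bayes factor of the evidence already in hand = 8 × 2.2 × 2.2 = 38.72.
Odds after that evidence = (11/989) × 38.72 = 10648/24725.
Target odds = 19.
Need 1.7ⁿ ≥ 19 ÷ (10648/24725) = 469775/10648.
1.7⁷ = 410338673/10000000 falls short of 469775/10648 but 1.7⁸ ≈69.7576 reaches it, so n = 8.

8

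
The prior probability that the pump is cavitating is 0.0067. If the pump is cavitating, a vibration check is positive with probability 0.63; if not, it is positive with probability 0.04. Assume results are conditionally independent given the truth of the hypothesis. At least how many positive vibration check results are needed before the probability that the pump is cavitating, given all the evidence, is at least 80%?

Prior odds = 0.0067/0.9933 = 67/9933.
Likelihood ratio of a positive = 0.63/0.04 = 15.75.
Target odds: 0.8 ÷ 0.2 = 4.
Require 15.75ⁿ ≥ 4 ÷ (67/9933) = 39732/67.
15.75² = 248.0625 falls short of 39732/67 but 15.75³ = 3906.984375 reaches it, so n = 3.

3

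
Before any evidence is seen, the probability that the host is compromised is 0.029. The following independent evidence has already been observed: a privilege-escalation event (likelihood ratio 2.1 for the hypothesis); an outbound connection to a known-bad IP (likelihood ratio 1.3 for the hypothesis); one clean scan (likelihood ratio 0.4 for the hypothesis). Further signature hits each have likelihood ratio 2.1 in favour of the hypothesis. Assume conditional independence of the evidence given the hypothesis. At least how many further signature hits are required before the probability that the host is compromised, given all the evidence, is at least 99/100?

Prior odds = 0.029/0.971 = 29/971.
Combined Bayes factor of the evidence already in hand = 2.1 × 1.3 × 0.4 = 1.092.
Odds after that evidence = (29/971) × 1.092 = 7917/242750.
Target odds = 0.99/0.01 = 99.
Need 2.1ⁿ ≥ 99 ÷ (7917/242750) = 8010750/2639.
2.1¹⁰ ≈1667.99 falls short of 8010750/2639 but 2.1¹¹ ≈3502.78 reaches it, so n = 11.

11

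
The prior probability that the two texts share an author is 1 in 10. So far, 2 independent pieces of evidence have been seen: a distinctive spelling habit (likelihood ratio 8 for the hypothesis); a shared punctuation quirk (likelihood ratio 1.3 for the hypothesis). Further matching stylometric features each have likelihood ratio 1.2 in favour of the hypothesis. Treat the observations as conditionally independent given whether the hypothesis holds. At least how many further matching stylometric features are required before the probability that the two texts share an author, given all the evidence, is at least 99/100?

25

Prior odds = 0.1/0.9 = 1/9.
Combined Bayes factor of the evidence already in hand = 8 × 1.3 = 10.4.
Odds after that evidence = (1/9) × 10.4 = 52/45.
Target odds = 0.99/0.01 = 99.
Need 1.2ⁿ ≥ 99 ÷ (52/45) = 4455/52.
1.2²⁴ ≈79.4968 falls short of 4455/52 but 1.2²⁵ ≈95.3962 reaches it, so n = 25.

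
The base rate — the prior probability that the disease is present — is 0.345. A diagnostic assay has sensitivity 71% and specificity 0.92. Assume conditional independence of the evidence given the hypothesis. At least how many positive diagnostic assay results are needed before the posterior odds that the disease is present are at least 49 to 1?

3

Prior odds: 0.345 ÷ 0.655 = 69/131.
False-positive rate = 1 − 0.92 = 0.08; likelihood ratio of a positive = 0.71/0.08 = 8.875.
Target odds = 49.
Need (69/131) × 8.875ⁿ ≥ 49, i.e. 8.875ⁿ ≥ 6419/69.
8.875² = 78.765625 falls short of 6419/69 but 8.875³ = 357911/512 reaches it, so n = 3.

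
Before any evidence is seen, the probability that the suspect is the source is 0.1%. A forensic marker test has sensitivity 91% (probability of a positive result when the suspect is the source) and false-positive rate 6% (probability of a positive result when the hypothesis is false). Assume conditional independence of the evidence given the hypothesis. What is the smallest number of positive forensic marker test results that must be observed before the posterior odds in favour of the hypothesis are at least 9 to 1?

4

Prior odds = 0.001/0.999 = 1/999.
Likelihood ratio of a positive result = 0.91/0.06 = 91/6.
Target odds = 9.
Need (1/999) × (91/6)ⁿ ≥ 9, i.e. (91/6)ⁿ ≥ 8991.
(91/6)³ = 753571/216 falls short of 8991 but (91/6)⁴ = 68574961/1296 reaches it, so n = 4.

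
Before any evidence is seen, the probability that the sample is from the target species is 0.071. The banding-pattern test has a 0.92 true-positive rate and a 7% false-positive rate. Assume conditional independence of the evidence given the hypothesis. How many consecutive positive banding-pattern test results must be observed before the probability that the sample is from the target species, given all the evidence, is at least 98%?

Prior odds: 0.071 ÷ 0.929 = 71/929.
Likelihood ratio of a positive result = 0.92/0.07 = 92/7.
Target posterior odds = 0.98/0.02 = 49.
Require (92/7)ⁿ ≥ 49 ÷ (71/929) = 45521/71.
(92/7)² = 8464/49 falls short of 45521/71 but (92/7)³ = 778688/343 reaches it, so n = 3.

3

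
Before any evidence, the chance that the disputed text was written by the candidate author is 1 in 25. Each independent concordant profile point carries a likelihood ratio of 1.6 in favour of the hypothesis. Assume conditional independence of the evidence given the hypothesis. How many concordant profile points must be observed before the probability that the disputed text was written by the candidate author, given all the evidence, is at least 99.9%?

Prior odds = 0.04/0.96 = 1/24.
Likelihood ratio per concordant profile point = 1.6.
Target posterior odds = 0.999/0.001 = 999.
Need (1/24) × 1.6ⁿ ≥ 999, i.e. 1.6ⁿ ≥ 23976.
1.6²¹ ≈19342.8 falls short of 23976 but 1.6²² ≈30948.5 reaches it, so n = 22.

22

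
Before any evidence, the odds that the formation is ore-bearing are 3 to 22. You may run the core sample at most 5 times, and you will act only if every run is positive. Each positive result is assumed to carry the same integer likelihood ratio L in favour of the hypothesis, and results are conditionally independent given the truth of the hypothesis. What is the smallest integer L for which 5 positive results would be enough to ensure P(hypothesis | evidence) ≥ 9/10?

Prior odds = 3/22.
Target odds = 0.9/0.1 = 9.
Need L⁵ ≥ 9 ÷ (3/22) = 66.
2⁵ = 32 < 66 ≤ 243 = 3⁵, so L = 3.

3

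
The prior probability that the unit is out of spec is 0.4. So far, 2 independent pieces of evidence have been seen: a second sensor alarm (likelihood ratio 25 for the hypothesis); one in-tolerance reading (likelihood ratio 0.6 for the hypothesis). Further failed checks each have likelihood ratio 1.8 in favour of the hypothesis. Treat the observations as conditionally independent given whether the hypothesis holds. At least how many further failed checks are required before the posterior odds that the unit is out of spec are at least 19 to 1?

2

Prior odds = 0.4/0.6 = 2/3.
Combined Bayes factor of the evidence already in hand = 25 × 0.6 = 15.
Odds after that evidence = (2/3) × 15 = 10.
Target odds = 19.
Need 1.8ⁿ ≥ 19 ÷ 10 = 1.9.
1.8¹ = 1.8 falls short of 1.9 but 1.8² = 3.24 reaches it, so n = 2.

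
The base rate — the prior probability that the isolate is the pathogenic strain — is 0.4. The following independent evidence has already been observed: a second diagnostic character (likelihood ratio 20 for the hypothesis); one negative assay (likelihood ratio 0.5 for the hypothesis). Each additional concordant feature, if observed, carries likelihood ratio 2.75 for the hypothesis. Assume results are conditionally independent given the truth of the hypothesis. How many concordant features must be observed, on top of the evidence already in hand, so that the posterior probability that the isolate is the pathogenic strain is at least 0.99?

3

Prior odds = 0.4/0.6 = 2/3.
Combined Bayes factor of the evidence already in hand = 20 × 0.5 = 10.
Odds after that evidence = (2/3) × 10 = 20/3.
Target odds = 0.99/0.01 = 99.
Need 2.75ⁿ ≥ 99 ÷ (20/3) = 14.85.
2.75² = 7.5625 falls short of 14.85 but 2.75³ = 20.796875 reaches it, so n = 3.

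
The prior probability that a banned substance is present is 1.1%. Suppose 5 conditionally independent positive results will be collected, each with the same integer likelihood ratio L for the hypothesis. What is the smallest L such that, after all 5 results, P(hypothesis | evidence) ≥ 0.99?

7

Prior odds = 0.011/0.989 = 11/989.
Target odds = 0.99/0.01 = 99.
Need L⁵ ≥ 99 ÷ (11/989) = 8901.
6⁵ = 7776 < 8901 ≤ 16807 = 7⁵, so L = 7.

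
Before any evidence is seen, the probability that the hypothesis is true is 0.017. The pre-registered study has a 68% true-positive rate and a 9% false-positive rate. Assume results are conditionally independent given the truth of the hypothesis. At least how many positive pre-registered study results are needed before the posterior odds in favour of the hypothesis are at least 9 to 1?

Prior odds: 0.017 ÷ 0.983 = 17/983.
Likelihood ratio of a positive result = 0.68/0.09 = 68/9.
Target odds = 9.
Need (17/983) × (68/9)ⁿ ≥ 9, i.e. (68/9)ⁿ ≥ 8847/17.
(68/9)³ = 314432/729 falls short of 8847/17 but (68/9)⁴ = 21381376/6561 reaches it, so n = 4.

4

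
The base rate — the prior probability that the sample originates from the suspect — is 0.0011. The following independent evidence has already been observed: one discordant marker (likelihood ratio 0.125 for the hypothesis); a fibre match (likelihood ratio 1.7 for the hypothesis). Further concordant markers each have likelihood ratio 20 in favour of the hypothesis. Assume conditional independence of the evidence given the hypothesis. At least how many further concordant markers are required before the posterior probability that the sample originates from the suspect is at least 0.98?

5

Prior odds = 0.0011/0.9989 = 11/9989.
Combined Bayes factor of the evidence already in hand = 0.125 × 1.7 = 0.2125.
Odds after that evidence = (11/9989) × 0.2125 = 187/799120.
Target odds = 0.98/0.02 = 49.
Need 20ⁿ ≥ 49 ÷ (187/799120) = 39156880/187.
20⁴ = 160000 falls short of 39156880/187 but 20⁵ = 3200000 reaches it, so n = 5.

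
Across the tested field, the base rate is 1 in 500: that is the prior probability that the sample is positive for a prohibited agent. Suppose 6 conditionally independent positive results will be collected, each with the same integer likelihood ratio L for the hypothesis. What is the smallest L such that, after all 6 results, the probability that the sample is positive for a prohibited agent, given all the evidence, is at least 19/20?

5

Prior odds = 0.002/0.998 = 1/499.
Target odds = 0.95/0.05 = 19.
Need L⁶ ≥ 19 ÷ (1/499) = 9481.
4⁶ = 4096 < 9481 ≤ 15625 = 5⁶, so L = 5.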